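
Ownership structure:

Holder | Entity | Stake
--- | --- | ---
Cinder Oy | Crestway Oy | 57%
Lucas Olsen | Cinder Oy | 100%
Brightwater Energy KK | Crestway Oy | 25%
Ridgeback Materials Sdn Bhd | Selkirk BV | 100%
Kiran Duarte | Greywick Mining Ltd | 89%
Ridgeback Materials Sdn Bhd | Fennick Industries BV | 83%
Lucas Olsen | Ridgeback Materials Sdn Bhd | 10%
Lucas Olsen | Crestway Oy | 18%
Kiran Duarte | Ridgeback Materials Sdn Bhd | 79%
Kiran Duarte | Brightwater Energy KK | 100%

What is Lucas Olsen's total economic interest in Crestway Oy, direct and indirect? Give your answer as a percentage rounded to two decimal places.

75.00%

Lucas reaches Crestway along 2 paths.
Direct stake: 18% = 18%.
Via Cinder: 100% × 57% = 57%.
Total: 18% + 57% = 75%.
Rounded: 75.00%.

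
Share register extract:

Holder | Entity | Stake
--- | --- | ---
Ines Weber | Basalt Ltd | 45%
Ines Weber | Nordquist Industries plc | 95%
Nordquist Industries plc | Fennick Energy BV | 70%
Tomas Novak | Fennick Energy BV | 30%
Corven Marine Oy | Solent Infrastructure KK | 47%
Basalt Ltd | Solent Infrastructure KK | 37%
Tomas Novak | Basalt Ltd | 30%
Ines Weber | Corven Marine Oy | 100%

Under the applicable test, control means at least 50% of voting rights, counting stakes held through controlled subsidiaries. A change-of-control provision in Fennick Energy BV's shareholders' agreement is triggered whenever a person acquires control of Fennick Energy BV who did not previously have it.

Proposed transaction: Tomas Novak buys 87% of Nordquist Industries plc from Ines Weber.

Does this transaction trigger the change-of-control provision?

Yes

The purchase adds only to Tomas's holdings (Ines's stake shrinks), so Tomas is the only person who could newly come to control Fennick.
Tomas's largest direct stake is 30% in Basalt, which does not meet the threshold, so Tomas controls no company.
In Fennick, Tomas's side holds only 30%, not ≥ 50%.
So before the transaction, Tomas does not control Fennick.
After the purchase, Tomas holds 87% of Nordquist directly, and Ines's stake falls to 8%.
Tomas holds 87% of Nordquist, so Tomas controls Nordquist.
Tomas and Nordquist together hold 30% + 70% = 100% of Fennick, so Tomas controls Fennick.
Tomas did not control Fennick before and does after, so the clause is triggered.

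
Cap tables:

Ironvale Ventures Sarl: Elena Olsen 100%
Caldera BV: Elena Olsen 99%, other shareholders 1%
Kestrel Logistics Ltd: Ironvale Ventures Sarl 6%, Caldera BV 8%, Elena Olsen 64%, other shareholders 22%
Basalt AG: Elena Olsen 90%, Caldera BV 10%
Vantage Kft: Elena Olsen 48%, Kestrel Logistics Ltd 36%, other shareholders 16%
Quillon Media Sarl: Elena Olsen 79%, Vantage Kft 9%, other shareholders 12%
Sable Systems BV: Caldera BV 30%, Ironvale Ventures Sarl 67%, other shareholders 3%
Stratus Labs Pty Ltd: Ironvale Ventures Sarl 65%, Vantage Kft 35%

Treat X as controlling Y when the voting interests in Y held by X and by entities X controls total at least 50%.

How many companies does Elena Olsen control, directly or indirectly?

8

Elena holds 100% of Ironvale, so Elena controls Ironvale.
Elena holds 99% of Caldera, so Elena controls Caldera.
Ironvale and Caldera and Elena together hold 6% + 8% + 64% = 78% of Kestrel, so Elena controls Kestrel.
Elena and Caldera together hold 90% + 10% = 100% of Basalt, so Elena controls Basalt.
Elena and Kestrel together hold 48% + 36% = 84% of Vantage, so Elena controls Vantage.
Elena and Vantage together hold 79% + 9% = 88% of Quillon, so Elena controls Quillon.
Caldera and Ironvale together hold 30% + 67% = 97% of Sable, so Elena controls Sable.
Ironvale and Vantage together hold 65% + 35% = 100% of Stratus, so Elena controls Stratus.
Elena controls 8 companies.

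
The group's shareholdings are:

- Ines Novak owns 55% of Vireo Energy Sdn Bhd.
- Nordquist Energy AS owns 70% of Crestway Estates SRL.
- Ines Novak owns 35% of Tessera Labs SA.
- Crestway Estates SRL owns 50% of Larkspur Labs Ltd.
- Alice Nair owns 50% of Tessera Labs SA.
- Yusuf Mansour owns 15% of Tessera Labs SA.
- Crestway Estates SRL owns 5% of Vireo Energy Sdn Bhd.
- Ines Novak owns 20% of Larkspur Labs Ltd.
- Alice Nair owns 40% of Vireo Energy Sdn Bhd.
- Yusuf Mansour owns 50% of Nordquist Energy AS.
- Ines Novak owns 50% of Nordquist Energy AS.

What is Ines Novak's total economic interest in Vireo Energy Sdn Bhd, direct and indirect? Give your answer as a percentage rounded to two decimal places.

Ines reaches Vireo along 2 paths.
Direct stake: 55% = 55%.
Via Nordquist → Crestway: 50% × 70% × 5% = 1.75%.
Total: 55% + 1.75% = 56.75%.

56.75%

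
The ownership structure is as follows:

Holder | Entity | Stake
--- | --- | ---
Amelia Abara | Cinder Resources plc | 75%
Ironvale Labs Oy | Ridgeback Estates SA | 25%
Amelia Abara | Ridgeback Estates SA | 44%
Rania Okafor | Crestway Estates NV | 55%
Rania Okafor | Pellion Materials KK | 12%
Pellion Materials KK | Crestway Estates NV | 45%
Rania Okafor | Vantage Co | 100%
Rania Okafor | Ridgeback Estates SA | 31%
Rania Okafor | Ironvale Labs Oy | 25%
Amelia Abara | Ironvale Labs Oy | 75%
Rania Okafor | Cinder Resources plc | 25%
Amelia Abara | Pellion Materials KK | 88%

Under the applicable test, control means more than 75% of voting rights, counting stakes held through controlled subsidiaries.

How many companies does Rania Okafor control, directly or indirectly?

1

Rania holds 100% of Vantage, so Rania controls Vantage.
No other company's threshold is met.
Rania controls 1 company.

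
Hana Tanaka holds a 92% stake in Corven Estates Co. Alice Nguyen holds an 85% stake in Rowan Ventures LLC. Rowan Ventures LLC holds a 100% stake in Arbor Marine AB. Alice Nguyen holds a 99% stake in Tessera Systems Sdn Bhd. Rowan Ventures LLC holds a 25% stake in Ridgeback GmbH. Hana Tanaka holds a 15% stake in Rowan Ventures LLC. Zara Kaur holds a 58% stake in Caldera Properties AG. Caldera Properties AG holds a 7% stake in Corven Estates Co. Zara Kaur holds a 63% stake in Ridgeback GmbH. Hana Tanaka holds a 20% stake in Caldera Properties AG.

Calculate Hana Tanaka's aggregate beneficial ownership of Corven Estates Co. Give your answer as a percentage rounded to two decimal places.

Hana reaches Corven along 2 paths.
Direct stake: 92% = 92%.
Via Caldera: 20% × 7% = 1.4%.
Total: 92% + 1.4% = 93.4%.
Rounded: 93.40%.

93.40%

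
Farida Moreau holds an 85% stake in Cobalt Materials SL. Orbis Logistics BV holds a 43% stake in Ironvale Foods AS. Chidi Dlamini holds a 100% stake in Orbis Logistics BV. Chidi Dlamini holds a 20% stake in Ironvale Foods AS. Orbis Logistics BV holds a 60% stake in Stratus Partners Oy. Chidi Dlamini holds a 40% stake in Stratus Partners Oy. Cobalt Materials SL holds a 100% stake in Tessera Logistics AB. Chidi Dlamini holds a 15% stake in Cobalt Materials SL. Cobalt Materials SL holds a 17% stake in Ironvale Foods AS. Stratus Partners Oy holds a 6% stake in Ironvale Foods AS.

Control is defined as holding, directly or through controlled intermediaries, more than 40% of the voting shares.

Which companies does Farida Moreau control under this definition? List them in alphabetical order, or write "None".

Cobalt Materials SL, Tessera Logistics AB

Farida holds 85% of Cobalt, so Farida controls Cobalt.
Cobalt holds 100% of Tessera, so Farida controls Tessera.
No other company's threshold is met.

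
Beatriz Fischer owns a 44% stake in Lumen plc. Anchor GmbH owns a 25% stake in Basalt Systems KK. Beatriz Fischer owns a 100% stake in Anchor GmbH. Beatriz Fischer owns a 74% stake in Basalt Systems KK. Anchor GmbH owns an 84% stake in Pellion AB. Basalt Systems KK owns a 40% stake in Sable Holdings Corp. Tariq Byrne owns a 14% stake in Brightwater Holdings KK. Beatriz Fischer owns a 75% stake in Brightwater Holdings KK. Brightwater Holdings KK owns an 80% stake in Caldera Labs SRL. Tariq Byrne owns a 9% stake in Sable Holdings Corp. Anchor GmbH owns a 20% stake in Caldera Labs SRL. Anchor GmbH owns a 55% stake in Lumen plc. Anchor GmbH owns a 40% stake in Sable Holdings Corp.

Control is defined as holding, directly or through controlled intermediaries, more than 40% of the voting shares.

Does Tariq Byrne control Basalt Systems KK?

No

Tariq's largest direct stake is 14% in Brightwater, which does not meet the threshold, so Tariq controls no company.
Neither Tariq nor any entity Tariq controls holds any voting interest in Basalt.
So Tariq does not control Basalt.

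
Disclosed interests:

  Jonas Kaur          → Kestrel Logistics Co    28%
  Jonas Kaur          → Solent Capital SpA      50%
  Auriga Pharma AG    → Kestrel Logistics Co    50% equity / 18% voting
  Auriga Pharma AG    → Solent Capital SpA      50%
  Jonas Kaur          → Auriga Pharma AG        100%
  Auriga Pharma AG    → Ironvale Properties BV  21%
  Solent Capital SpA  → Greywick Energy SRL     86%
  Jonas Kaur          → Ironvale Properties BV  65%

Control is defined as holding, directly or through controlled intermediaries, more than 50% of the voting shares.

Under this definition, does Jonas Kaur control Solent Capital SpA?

Yes

Jonas holds 100% of Auriga, so Jonas controls Auriga.
Auriga and Jonas together hold 50% + 50% = 100% of Solent, so Jonas controls Solent.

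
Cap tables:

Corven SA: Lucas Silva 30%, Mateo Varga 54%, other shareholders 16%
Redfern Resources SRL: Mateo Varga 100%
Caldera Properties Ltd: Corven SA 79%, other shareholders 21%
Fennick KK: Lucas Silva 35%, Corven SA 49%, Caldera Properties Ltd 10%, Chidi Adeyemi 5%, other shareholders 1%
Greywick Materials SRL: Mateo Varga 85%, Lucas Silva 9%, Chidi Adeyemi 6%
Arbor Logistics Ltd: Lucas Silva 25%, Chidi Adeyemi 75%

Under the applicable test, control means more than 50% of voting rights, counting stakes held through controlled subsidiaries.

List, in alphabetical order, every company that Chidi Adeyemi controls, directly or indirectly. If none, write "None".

Chidi holds 75% of Arbor, so Chidi controls Arbor.
No other company's threshold is met.

Arbor Logistics Ltd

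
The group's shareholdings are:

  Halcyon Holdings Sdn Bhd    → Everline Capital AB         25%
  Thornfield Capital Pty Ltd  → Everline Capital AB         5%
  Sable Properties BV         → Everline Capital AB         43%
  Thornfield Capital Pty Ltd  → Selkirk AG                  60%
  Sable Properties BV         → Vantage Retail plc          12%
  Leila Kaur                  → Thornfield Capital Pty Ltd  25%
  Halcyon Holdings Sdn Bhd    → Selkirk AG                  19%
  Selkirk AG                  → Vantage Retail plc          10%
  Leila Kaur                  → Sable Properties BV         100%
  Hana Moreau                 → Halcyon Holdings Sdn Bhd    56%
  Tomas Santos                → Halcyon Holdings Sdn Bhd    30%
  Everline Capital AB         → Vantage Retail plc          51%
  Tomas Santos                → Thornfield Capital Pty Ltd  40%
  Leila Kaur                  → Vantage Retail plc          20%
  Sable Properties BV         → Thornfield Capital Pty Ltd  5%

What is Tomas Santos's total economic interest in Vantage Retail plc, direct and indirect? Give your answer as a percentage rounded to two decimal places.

7.82%

Tomas reaches Vantage along 4 paths.
Via Thornfield → Everline: 40% × 5% × 51% = 1.02%.
Via Halcyon → Everline: 30% × 25% × 51% = 3.825%.
Via Halcyon → Selkirk: 30% × 19% × 10% = 0.57%.
Via Thornfield → Selkirk: 40% × 60% × 10% = 2.4%.
Total: 1.02% + 3.825% + 0.57% + 2.4% = 7.815%.
Rounded: 7.82%.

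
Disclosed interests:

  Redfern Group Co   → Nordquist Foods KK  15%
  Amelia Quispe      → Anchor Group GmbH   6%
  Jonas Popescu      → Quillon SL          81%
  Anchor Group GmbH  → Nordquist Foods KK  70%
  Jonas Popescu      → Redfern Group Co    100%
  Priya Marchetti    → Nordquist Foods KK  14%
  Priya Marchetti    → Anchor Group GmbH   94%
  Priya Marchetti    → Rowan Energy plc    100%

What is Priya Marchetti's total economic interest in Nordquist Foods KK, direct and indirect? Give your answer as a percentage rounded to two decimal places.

79.80%

Priya reaches Nordquist along 2 paths.
Via Anchor: 94% × 70% = 65.8%.
Direct stake: 14% = 14%.
Total: 65.8% + 14% = 79.8%.
Rounded: 79.80%.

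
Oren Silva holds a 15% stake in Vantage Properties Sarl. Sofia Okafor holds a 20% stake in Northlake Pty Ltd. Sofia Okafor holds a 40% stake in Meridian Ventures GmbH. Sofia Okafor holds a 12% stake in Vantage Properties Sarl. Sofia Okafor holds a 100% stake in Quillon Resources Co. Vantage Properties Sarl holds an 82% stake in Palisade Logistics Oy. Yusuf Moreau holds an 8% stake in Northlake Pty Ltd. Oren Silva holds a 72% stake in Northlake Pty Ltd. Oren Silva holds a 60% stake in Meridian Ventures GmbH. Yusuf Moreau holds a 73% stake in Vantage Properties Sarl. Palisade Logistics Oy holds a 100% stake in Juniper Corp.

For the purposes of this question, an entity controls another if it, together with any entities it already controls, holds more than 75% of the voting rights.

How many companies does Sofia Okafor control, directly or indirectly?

1

Sofia holds 100% of Quillon, so Sofia controls Quillon.
No other company's threshold is met.
Sofia controls 1 company.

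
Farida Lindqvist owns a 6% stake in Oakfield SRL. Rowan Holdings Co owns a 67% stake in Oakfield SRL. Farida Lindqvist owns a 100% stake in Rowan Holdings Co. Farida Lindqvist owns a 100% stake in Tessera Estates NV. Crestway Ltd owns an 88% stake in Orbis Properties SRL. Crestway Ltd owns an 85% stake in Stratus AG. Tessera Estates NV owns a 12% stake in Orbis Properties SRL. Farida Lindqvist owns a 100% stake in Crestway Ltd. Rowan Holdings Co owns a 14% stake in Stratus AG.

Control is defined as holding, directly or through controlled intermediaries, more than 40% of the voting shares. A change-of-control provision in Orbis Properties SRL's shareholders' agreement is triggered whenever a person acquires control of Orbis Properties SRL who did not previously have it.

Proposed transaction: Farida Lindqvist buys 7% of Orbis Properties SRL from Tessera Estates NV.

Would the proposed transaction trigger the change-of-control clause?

No

The purchase adds only to Farida's holdings (Tessera's stake shrinks), so Farida is the only person who could newly come to control Orbis.
Farida holds 100% of Crestway, so Farida controls Crestway.
Farida holds 100% of Tessera, so Farida controls Tessera.
Tessera and Crestway together hold 12% + 88% = 100% of Orbis, so Farida controls Orbis.
So Farida already controls Orbis before the transaction.
After the purchase, Farida holds 7% of Orbis directly, and Tessera's stake falls to 5%.
Farida controlled Orbis already, so this is not a new person acquiring control; every other person's position is unchanged or reduced.
No new person acquires control, so the clause is not triggered.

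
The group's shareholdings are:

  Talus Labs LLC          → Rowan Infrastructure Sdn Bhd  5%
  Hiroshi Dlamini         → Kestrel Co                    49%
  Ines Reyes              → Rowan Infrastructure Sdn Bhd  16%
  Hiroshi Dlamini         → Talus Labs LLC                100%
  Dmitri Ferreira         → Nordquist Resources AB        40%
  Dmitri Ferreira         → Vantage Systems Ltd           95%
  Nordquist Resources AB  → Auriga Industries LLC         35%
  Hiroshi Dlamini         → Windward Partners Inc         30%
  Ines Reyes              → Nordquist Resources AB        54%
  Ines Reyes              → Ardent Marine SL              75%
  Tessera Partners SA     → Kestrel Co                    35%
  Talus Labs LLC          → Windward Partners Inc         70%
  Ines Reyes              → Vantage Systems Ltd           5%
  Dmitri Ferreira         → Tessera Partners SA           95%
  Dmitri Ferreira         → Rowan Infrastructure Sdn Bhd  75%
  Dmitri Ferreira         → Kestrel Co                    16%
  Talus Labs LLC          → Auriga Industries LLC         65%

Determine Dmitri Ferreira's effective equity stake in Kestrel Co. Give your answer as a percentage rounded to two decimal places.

49.25%

Dmitri reaches Kestrel along 2 paths.
Via Tessera: 95% × 35% = 33.25%.
Direct stake: 16% = 16%.
Total: 33.25% + 16% = 49.25%.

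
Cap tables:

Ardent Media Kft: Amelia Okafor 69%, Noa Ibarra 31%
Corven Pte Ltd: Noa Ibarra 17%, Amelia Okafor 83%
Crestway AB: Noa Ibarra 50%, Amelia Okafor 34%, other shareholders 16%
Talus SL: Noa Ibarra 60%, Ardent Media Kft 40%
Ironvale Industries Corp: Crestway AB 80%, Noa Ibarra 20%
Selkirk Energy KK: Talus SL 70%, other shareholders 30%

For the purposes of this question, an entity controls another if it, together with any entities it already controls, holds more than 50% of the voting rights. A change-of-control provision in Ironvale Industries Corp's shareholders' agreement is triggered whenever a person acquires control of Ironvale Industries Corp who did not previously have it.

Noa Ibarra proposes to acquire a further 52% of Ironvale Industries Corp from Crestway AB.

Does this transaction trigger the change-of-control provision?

Yes

The purchase adds only to Noa's holdings (Crestway's stake shrinks), so Noa is the only person who could newly come to control Ironvale.
Noa holds 60% of Talus, so Noa controls Talus.
Talus holds 70% of Selkirk, so Noa controls Selkirk.
In Ironvale, Noa's side holds only 20%, not > 50%.
So before the transaction, Noa does not control Ironvale.
After the purchase, Noa's direct stake in Ironvale rises to 20% + 52% = 72%, and Crestway's stake falls to 28%.
Noa holds 72% of Ironvale, so Noa controls Ironvale.
Noa did not control Ironvale before and does after, so the clause is triggered.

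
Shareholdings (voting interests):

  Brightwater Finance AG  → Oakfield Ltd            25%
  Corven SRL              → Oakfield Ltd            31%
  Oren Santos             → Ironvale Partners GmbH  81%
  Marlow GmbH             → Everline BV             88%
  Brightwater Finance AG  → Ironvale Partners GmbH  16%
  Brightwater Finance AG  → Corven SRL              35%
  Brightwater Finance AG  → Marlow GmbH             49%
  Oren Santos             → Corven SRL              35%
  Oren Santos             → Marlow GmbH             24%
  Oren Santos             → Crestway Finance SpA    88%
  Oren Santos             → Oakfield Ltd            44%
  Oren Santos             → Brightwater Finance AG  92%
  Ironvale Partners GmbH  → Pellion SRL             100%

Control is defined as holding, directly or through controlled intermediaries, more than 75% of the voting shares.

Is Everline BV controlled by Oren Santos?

Oren holds 92% of Brightwater, so Oren controls Brightwater.
Brightwater and Oren together hold 16% + 81% = 97% of Ironvale, so Oren controls Ironvale.
Oren holds 88% of Crestway, so Oren controls Crestway.
Ironvale holds 100% of Pellion, so Oren controls Pellion.
Neither Oren nor any entity Oren controls holds any voting interest in Everline.
So Oren does not control Everline.

No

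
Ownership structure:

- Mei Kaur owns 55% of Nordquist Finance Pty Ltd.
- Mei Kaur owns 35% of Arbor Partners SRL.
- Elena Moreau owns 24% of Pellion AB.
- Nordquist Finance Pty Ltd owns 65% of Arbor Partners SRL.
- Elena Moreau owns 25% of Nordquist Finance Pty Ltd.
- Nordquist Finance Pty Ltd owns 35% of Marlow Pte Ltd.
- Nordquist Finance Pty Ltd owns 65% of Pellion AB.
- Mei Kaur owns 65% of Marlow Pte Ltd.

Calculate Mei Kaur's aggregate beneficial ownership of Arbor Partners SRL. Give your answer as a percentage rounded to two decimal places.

70.75%

Mei reaches Arbor along 2 paths.
Via Nordquist: 55% × 65% = 35.75%.
Direct stake: 35% = 35%.
Total: 35.75% + 35% = 70.75%.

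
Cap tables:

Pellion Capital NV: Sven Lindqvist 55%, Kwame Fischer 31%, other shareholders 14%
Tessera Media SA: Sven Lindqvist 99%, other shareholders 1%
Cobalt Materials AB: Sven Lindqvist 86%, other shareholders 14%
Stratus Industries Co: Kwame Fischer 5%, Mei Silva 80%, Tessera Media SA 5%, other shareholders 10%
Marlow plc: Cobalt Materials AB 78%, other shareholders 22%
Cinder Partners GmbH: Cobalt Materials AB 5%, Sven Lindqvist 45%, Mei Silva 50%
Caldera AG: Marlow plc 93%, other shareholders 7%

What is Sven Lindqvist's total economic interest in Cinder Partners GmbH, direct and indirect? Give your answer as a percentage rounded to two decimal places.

49.30%

Sven reaches Cinder along 2 paths.
Via Cobalt: 86% × 5% = 4.3%.
Direct stake: 45% = 45%.
Total: 4.3% + 45% = 49.3%.
Rounded: 49.30%.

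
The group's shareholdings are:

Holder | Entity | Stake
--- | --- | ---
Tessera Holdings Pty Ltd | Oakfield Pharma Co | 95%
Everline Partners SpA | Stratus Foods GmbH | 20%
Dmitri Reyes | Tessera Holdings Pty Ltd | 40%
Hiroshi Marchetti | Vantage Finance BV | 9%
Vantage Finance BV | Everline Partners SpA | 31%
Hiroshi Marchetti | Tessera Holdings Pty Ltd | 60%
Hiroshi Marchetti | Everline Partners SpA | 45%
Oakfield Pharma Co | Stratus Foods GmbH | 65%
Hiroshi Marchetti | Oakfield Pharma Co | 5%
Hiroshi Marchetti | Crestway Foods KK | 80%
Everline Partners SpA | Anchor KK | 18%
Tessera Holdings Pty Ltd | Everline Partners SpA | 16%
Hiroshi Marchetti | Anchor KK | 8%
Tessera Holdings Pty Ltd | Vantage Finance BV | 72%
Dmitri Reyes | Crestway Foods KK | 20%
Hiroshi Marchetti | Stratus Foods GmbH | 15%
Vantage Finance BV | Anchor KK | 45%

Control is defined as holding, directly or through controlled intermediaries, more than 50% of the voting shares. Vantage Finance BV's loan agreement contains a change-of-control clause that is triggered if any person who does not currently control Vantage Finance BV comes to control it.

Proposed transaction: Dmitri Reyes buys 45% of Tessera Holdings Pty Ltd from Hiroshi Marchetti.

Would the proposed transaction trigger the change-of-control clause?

Yes

The purchase adds only to Dmitri's holdings (Hiroshi's stake shrinks), so Dmitri is the only person who could newly come to control Vantage.
Dmitri's largest direct stake is 40% in Tessera, which does not meet the threshold, so Dmitri controls no company.
Neither Dmitri nor any entity Dmitri controls holds any voting interest in Vantage.
So before the transaction, Dmitri does not control Vantage.
After the purchase, Dmitri's direct stake in Tessera rises to 40% + 45% = 85%, and Hiroshi's stake falls to 15%.
Dmitri holds 85% of Tessera, so Dmitri controls Tessera.
Tessera holds 72% of Vantage, so Dmitri controls Vantage.
Dmitri did not control Vantage before and does after, so the clause is triggered.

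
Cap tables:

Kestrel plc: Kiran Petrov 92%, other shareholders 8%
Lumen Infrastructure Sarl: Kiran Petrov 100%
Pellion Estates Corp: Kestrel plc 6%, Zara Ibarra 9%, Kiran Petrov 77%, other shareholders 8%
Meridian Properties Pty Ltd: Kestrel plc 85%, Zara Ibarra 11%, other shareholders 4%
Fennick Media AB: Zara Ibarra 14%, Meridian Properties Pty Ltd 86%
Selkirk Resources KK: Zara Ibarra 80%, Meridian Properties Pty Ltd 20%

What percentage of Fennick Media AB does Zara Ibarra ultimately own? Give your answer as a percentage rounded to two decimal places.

23.46%

Zara reaches Fennick along 2 paths.
Direct stake: 14% = 14%.
Via Meridian: 11% × 86% = 9.46%.
Total: 14% + 9.46% = 23.46%.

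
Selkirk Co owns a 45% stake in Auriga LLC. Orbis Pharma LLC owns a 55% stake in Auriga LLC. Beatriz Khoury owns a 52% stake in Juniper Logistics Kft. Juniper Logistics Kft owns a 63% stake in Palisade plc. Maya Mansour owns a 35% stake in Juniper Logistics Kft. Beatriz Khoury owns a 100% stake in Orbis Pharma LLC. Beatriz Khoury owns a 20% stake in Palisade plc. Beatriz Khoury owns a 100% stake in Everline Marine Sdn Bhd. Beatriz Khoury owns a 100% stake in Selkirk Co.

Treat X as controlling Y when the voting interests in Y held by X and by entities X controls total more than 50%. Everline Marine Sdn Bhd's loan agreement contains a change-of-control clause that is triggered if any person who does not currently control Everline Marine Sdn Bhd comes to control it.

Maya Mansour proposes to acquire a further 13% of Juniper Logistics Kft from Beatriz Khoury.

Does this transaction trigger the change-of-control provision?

No

The purchase adds only to Maya's holdings (Beatriz's stake shrinks), so Maya is the only person who could newly come to control Everline.
Maya's largest direct stake is 35% in Juniper, which does not meet the threshold, so Maya controls no company.
Neither Maya nor any entity Maya controls holds any voting interest in Everline.
So before the transaction, Maya does not control Everline.
After the purchase, Maya's direct stake in Juniper rises to 35% + 13% = 48%, and Beatriz's stake falls to 39%.
Maya's side now holds 48% of Juniper, not > 50%, so Maya still does not control Juniper.
After the transaction, neither Maya nor any entity Maya controls holds a voting interest in Everline, so Maya still does not control it.
No new person acquires control, so the clause is not triggered.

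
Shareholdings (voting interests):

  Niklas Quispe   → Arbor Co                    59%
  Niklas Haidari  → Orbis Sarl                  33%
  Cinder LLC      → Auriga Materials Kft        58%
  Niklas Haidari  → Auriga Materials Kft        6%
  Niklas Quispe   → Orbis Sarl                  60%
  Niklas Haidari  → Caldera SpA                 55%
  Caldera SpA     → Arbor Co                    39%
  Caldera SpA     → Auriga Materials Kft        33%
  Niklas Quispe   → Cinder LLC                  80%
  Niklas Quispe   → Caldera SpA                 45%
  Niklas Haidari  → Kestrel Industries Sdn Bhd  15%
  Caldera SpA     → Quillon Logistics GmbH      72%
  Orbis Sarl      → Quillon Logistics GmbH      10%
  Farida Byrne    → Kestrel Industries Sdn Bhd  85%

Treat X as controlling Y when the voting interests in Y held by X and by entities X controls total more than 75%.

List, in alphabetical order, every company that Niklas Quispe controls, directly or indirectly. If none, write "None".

Cinder LLC

Niklas Quispe holds 80% of Cinder, so Niklas Quispe controls Cinder.
No other company's threshold is met.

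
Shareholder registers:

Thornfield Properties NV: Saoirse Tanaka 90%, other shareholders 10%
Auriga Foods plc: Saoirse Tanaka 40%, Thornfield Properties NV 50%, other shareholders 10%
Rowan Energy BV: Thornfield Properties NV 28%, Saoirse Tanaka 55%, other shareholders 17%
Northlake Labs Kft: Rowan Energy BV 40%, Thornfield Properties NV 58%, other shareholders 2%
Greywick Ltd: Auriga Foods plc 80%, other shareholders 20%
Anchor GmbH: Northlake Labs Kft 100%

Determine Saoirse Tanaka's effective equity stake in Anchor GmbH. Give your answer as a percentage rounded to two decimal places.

84.28%

Saoirse reaches Anchor along 3 paths.
Via Thornfield → Rowan → Northlake: 90% × 28% × 40% × 100% = 10.08%.
Via Rowan → Northlake: 55% × 40% × 100% = 22%.
Via Thornfield → Northlake: 90% × 58% × 100% = 52.2%.
Total: 10.08% + 22% + 52.2% = 84.28%.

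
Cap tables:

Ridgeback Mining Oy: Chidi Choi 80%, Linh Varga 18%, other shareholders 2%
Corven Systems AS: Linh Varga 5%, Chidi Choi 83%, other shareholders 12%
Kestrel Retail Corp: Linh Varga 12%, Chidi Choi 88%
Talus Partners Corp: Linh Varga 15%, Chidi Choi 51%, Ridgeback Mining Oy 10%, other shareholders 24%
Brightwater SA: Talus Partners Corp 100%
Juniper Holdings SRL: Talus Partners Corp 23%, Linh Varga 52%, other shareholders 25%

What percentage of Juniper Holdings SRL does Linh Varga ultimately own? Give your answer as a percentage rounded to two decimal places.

Linh reaches Juniper along 3 paths.
Via Talus: 15% × 23% = 3.45%.
Via Ridgeback → Talus: 18% × 10% × 23% = 0.414%.
Direct stake: 52% = 52%.
Total: 3.45% + 0.414% + 52% = 55.864%.
Rounded: 55.86%.

55.86%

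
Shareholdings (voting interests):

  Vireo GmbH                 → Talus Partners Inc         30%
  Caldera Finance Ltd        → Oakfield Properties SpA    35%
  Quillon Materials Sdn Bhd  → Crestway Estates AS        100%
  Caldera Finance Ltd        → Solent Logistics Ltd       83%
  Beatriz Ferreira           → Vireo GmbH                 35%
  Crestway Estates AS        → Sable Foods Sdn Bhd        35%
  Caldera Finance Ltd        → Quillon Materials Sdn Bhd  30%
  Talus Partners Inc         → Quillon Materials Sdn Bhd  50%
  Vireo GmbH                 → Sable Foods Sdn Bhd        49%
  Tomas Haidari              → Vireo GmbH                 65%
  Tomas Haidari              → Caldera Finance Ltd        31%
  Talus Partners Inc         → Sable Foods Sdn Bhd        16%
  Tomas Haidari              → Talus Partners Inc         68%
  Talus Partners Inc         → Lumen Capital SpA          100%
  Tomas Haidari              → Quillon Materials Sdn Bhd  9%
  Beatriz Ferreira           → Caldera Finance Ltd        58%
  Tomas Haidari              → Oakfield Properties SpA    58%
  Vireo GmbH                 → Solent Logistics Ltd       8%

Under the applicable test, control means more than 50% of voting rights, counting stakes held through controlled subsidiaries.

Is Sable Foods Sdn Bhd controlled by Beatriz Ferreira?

No

Beatriz holds 58% of Caldera, so Beatriz controls Caldera.
Caldera holds 83% of Solent, so Beatriz controls Solent.
Neither Beatriz nor any entity Beatriz controls holds any voting interest in Sable.
So Beatriz does not control Sable.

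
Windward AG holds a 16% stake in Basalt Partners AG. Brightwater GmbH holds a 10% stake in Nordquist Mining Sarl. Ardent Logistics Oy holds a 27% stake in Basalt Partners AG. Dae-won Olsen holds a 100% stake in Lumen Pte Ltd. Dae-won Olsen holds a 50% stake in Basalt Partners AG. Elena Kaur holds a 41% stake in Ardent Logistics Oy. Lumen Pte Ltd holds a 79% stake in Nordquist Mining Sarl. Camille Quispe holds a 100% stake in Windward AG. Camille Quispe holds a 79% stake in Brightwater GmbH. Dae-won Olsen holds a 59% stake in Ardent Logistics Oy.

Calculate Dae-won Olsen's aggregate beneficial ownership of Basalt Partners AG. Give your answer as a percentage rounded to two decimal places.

65.93%

Dae-won reaches Basalt along 2 paths.
Via Ardent: 59% × 27% = 15.93%.
Direct stake: 50% = 50%.
Total: 15.93% + 50% = 65.93%.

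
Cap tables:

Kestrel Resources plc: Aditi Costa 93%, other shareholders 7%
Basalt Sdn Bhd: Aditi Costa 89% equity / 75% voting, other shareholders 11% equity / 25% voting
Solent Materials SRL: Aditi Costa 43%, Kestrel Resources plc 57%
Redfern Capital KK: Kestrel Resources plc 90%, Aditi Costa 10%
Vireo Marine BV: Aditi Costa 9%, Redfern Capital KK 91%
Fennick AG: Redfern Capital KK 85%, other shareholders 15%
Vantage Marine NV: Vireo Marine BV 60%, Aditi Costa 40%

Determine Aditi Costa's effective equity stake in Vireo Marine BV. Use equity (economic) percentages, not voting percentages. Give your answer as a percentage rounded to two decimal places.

94.27%

Aditi reaches Vireo along 3 paths.
Direct stake: 9% = 9%.
Via Kestrel → Redfern: 93% × 90% × 91% = 76.167%.
Via Redfern: 10% × 91% = 9.1%.
Total: 9% + 76.167% + 9.1% = 94.267%.
Rounded: 94.27%.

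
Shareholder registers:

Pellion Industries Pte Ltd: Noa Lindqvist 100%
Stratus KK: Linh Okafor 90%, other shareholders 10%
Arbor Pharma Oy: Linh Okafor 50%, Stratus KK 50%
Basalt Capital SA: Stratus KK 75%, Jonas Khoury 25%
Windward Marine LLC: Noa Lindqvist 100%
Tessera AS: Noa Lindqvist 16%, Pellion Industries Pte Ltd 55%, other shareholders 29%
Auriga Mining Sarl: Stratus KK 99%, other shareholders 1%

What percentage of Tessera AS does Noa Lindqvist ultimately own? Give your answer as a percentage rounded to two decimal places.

71.00%

Noa reaches Tessera along 2 paths.
Direct stake: 16% = 16%.
Via Pellion: 100% × 55% = 55%.
Total: 16% + 55% = 71%.
Rounded: 71.00%.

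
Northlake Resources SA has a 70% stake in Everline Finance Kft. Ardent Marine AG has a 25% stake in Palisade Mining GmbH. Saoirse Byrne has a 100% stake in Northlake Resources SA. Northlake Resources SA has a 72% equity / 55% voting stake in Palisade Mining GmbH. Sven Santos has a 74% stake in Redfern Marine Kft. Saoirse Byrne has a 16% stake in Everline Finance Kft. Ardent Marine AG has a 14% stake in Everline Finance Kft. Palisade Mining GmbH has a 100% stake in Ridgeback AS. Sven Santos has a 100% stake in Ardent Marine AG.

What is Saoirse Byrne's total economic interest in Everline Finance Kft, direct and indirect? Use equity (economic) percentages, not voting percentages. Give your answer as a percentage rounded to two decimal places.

86.00%

Saoirse reaches Everline along 2 paths.
Via Northlake: 100% × 70% = 70%.
Direct stake: 16% = 16%.
Total: 70% + 16% = 86%.
Rounded: 86.00%.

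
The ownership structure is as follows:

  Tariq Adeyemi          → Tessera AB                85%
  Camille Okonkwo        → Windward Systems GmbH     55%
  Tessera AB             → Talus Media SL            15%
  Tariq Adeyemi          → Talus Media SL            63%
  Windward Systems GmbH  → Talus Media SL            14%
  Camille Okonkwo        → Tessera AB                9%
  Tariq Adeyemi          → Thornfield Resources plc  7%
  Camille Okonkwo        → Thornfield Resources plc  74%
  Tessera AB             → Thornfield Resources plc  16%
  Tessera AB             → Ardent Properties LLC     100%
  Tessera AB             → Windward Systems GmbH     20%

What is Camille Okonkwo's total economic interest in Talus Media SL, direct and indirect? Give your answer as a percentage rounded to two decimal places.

Camille reaches Talus along 3 paths.
Via Windward: 55% × 14% = 7.7%.
Via Tessera → Windward: 9% × 20% × 14% = 0.252%.
Via Tessera: 9% × 15% = 1.35%.
Total: 7.7% + 0.252% + 1.35% = 9.302%.
Rounded: 9.30%.

9.30%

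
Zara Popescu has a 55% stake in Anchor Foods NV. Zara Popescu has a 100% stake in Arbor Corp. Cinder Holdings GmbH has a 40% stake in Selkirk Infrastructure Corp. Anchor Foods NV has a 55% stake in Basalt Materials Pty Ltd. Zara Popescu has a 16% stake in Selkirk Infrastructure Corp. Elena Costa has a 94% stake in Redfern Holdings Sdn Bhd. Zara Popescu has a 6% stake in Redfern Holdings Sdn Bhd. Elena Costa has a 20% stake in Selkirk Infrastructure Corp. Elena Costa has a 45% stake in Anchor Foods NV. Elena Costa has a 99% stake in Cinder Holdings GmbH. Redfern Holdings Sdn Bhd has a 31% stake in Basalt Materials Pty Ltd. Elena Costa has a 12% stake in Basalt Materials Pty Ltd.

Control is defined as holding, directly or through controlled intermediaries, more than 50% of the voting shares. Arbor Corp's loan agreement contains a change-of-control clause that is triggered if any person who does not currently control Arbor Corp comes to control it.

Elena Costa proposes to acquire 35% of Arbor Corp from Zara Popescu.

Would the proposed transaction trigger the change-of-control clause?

The purchase adds only to Elena's holdings (Zara's stake shrinks), so Elena is the only person who could newly come to control Arbor.
Elena holds 94% of Redfern, so Elena controls Redfern.
Elena holds 99% of Cinder, so Elena controls Cinder.
Cinder and Elena together hold 40% + 20% = 60% of Selkirk, so Elena controls Selkirk.
Neither Elena nor any entity Elena controls holds any voting interest in Arbor.
So before the transaction, Elena does not control Arbor.
After the purchase, Elena holds 35% of Arbor directly, and Zara's stake falls to 65%.
After the transaction, Elena's side holds 35% of Arbor, not > 50%, so Elena still does not control Arbor.
No new person acquires control, so the clause is not triggered.

No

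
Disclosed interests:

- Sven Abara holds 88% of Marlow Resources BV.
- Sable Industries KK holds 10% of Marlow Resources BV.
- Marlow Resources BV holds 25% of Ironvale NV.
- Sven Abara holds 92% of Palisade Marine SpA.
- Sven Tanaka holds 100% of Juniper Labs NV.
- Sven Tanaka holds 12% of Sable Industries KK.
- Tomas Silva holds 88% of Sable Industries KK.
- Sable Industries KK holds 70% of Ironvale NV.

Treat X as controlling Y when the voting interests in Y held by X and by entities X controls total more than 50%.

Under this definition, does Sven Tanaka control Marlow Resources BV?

No

Sven Tanaka holds 100% of Juniper, so Sven Tanaka controls Juniper.
Neither Sven Tanaka nor any entity Sven Tanaka controls holds any voting interest in Marlow.
So Sven Tanaka does not control Marlow.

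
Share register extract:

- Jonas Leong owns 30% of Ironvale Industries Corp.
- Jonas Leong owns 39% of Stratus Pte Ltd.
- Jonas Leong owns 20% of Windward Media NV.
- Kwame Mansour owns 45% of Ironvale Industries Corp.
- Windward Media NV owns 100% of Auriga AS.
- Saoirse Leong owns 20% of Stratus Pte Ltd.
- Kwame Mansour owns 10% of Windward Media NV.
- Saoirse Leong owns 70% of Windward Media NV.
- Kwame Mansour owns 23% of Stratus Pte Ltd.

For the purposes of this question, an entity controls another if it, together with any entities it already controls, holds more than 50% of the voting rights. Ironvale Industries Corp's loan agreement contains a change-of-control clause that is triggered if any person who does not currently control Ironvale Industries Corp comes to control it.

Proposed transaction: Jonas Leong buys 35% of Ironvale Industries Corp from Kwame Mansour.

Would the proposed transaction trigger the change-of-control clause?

Yes

The purchase adds only to Jonas's holdings (Kwame's stake shrinks), so Jonas is the only person who could newly come to control Ironvale.
Jonas's largest direct stake is 39% in Stratus, which does not meet the threshold, so Jonas controls no company.
In Ironvale, Jonas's side holds only 30%, not > 50%.
So before the transaction, Jonas does not control Ironvale.
After the purchase, Jonas's direct stake in Ironvale rises to 30% + 35% = 65%, and Kwame's stake falls to 10%.
Jonas holds 65% of Ironvale, so Jonas controls Ironvale.
Jonas did not control Ironvale before and does after, so the clause is triggered.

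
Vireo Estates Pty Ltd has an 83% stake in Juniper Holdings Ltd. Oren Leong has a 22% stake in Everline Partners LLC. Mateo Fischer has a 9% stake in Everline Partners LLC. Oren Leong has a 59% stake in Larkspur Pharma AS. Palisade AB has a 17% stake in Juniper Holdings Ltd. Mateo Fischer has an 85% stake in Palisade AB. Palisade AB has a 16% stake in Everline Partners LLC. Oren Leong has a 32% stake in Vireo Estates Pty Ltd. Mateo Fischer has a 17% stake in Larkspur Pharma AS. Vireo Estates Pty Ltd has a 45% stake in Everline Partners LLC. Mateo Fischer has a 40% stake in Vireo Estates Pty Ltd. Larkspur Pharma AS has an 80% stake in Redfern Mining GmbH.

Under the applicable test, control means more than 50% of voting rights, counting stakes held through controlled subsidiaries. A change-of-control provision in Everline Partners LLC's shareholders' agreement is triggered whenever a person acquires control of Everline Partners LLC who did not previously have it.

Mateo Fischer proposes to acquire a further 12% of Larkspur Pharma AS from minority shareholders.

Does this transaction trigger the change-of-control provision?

The purchase changes only Mateo's holdings, so Mateo is the only person who could newly come to control Everline.
Mateo holds 85% of Palisade, so Mateo controls Palisade.
In Everline, Mateo's side holds only 9% + 16% = 25%, not > 50%.
So before the transaction, Mateo does not control Everline.
After the purchase, Mateo's direct stake in Larkspur rises to 17% + 12% = 29%.
Mateo's side now holds 29% of Larkspur, not > 50%, so Mateo still does not control Larkspur.
After the transaction, Mateo's side holds 9% + 16% = 25% of Everline, not > 50%, so Mateo still does not control Everline.
No new person acquires control, so the clause is not triggered.

No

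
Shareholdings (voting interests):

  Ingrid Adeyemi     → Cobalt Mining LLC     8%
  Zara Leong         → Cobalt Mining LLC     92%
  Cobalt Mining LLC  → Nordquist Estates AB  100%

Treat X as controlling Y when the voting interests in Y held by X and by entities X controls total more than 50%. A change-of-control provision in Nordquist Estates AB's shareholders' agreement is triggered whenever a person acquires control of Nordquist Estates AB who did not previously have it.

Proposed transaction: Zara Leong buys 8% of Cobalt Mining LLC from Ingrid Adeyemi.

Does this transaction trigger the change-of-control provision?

No

The purchase adds only to Zara's holdings (Ingrid's stake shrinks), so Zara is the only person who could newly come to control Nordquist.
Zara holds 92% of Cobalt, so Zara controls Cobalt.
Cobalt holds 100% of Nordquist, so Zara controls Nordquist.
So Zara already controls Nordquist before the transaction.
After the purchase, Zara's direct stake in Cobalt rises to 92% + 8% = 100%, and Ingrid's stake falls to 0%.
Zara controlled Nordquist already, so this is not a new person acquiring control; every other person's position is unchanged or reduced.
No new person acquires control, so the clause is not triggered.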